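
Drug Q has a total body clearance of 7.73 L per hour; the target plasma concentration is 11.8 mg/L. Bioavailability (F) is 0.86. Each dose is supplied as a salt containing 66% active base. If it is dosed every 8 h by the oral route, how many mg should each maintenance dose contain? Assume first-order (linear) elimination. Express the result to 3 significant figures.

1290 mg

At steady state, dose per interval replaces the amount cleared in that interval: F·S·D/τ = CL·Css.
D = CL × Css × τ / F / S = 7.730 × 11.8 × 8 / 0.86 / 0.66 = 1286 mg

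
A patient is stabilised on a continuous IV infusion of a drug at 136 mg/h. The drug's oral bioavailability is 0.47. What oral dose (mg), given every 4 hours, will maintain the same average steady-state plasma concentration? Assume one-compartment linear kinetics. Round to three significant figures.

1160 mg

To maintain the same Css, the systemic dosing rate must be unchanged: F·D/τ = infusion rate.
D = rate × τ / F = 136 × 4 / 0.47 = 1157 mg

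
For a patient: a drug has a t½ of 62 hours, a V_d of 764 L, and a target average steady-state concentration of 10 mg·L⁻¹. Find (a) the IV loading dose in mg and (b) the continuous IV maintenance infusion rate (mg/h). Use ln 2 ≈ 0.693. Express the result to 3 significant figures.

LD = Vd × C = 764.0 × 10 = 7640 mg
CL = 0.693 × Vd / t½ = 0.693 × 764.0 / 62 = 8.540 L/h
Infusion rate = CL × Css = 8.540 × 10 = 85.40 mg/h

(a) 7640 mg; (b) 85.4 mg/h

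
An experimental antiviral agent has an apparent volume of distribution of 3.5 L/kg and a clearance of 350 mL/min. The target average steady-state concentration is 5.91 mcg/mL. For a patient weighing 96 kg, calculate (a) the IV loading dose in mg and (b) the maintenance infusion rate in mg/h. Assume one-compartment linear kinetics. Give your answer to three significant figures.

Vd(total) = 96 kg × 3.5 L/kg = 336.0 L
Loading dose = Vd × C = 336.0 × 5.91 = 1986 mg
Convert clearance: 350 mL/min × 60 min/h ÷ 1000 mL/L = 21.00 L/h
Maintenance: replace elimination → rate = CL × Css = 21.00 × 5.91 = 124.1 mg/h

(a) 1990 mg; (b) 124 mg/h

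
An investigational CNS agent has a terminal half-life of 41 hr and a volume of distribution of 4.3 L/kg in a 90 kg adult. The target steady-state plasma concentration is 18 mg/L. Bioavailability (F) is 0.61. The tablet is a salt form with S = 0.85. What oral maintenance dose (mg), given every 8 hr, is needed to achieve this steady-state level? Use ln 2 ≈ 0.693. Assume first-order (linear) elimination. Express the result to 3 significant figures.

Vd = 4.3 L/kg × 90 kg = 387.0 L
CL = 0.693 × Vd / t½ = 0.693 × 387.0 / 41 = 6.541 L/h
D = CL × Css × τ / F / S = 6.541 × 18 × 8 / 0.61 / 0.85 = 1817 mg

1820 mg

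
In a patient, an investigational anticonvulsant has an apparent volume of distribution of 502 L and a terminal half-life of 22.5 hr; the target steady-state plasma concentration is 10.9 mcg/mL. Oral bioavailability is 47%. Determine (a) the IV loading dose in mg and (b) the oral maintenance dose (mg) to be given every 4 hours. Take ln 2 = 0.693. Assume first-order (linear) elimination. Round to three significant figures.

(a) 5470 mg; (b) 1430 mg

LD = Vd × C = 502.0 × 10.9 = 5472 mg
CL = 0.693 × Vd / t½ = 0.693 × 502.0 / 22.5 = 15.46 L/h
D = CL × Css × τ / F = 15.46 × 10.9 × 4 / 0.47 = 1434 mg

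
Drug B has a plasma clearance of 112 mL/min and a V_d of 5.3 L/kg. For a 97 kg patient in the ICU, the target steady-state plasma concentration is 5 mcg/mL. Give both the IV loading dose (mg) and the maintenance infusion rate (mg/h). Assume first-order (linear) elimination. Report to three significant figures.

(a) 2570 mg; (b) 33.6 mg/h

Total Vd = 5.3 × 97 = 514.1 L
Loading: fill Vd to C_target → 514.1 L × 5 mg/L = 2571 mg
CL = 112 mL/min = 112 × 0.06 = 6.720 L/h
Maintenance infusion rate = CL × Css = 6.720 × 5 = 33.60 mg/h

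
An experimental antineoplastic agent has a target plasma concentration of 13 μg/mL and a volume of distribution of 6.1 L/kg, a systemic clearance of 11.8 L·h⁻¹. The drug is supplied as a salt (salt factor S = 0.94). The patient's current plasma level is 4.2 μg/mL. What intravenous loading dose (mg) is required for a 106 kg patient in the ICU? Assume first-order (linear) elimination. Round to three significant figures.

Vd = 6.1 L/kg × 106 kg = 646.6 L
Concentration deficit ΔC = 13 − 4.2 = 8.800 mg/L
LD = Vd × ΔC / S = 646.6 × 8.800 / 0.94 = 6053 mg

6050 mg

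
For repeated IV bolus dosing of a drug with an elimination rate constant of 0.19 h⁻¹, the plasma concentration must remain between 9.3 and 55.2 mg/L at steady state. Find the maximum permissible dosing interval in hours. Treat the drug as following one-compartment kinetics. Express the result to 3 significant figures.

9.37 h

Between IV bolus doses, concentration decays as C = C₀·e^(−kτ), so C_peak/C_trough = e^(kτ).
τ_max = ln(C_peak/C_trough) / k = ln(55.2/9.3) / 0.1900 = 1.781 / 0.1900 = 9.374 h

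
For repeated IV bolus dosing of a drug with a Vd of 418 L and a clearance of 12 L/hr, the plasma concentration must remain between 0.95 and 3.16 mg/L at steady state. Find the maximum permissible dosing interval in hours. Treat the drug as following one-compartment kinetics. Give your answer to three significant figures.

41.9 h

k = CL / Vd = 12.00 / 418.0 = 0.02871 h⁻¹
Between IV bolus doses, concentration decays as C = C₀·e^(−kτ), so C_peak/C_trough = e^(kτ).
τ_max = ln(C_peak/C_trough) / k = ln(3.16/0.95) / 0.02871 = 1.202 / 0.02871 = 41.87 h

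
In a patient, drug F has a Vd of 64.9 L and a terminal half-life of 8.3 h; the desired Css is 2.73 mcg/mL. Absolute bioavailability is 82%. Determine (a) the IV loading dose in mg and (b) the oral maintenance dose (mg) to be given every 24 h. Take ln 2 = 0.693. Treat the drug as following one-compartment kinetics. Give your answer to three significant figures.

LD = Vd × C = 64.90 × 2.73 = 177.2 mg
CL = 0.693 × Vd / t½ = 0.693 × 64.90 / 8.3 = 5.419 L/h
D = CL × Css × τ / F = 5.419 × 2.73 × 24 / 0.82 = 433.0 mg

(a) 177 mg; (b) 433 mg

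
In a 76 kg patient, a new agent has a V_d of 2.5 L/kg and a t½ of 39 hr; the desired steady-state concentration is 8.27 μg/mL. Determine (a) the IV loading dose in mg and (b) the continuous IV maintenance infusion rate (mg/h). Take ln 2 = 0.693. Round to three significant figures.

Vd = 2.5 L/kg × 76 kg = 190.0 L
LD = Vd × C = 190.0 × 8.27 = 1571 mg
CL = 0.693 × Vd / t½ = 0.693 × 190.0 / 39 = 3.376 L/h
Infusion rate = CL × Css = 3.376 × 8.27 = 27.92 mg/h

(a) 1570 mg; (b) 27.9 mg/h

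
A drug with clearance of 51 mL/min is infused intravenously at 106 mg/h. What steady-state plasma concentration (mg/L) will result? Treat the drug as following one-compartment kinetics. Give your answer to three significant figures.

Convert clearance: 51 mL/min × 60 min/h ÷ 1000 mL/L = 3.060 L/h
Css = rate / CL = 106 / 3.060 = 34.64 mg/L

34.6 mg/L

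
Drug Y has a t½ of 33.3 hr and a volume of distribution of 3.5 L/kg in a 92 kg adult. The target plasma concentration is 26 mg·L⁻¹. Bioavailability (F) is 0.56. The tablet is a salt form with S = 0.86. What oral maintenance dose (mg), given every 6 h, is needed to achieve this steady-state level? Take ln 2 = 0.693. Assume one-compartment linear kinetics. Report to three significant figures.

Vd(total) = 92 kg × 3.5 L/kg = 322.0 L
k = 0.693/33.3 = 0.02081 h⁻¹, so CL = k·Vd = 0.02081 × 322.0 = 6.701 L/h
D = CL × Css × τ / F / S = 6.701 × 26 × 6 / 0.56 / 0.86 = 2171 mg

2170 mg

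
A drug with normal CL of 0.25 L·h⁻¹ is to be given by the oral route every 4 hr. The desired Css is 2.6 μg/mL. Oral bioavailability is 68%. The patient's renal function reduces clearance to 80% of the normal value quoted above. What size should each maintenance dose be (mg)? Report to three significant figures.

3.06 mg

Patient clearance = 0.8 × 0.2500 = 0.2000 L/h
D = CL × Css × τ / F = 0.2000 × 2.6 × 4 / 0.68 = 3.059 mg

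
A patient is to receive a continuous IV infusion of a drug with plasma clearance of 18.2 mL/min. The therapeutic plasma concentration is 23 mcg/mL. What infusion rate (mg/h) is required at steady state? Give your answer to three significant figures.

25.1 mg/h

CL = 18.2 mL/min = 18.2 × 0.06 = 1.092 L/h
Rate = CL × Css = 1.092 × 23 = 25.12 mg/h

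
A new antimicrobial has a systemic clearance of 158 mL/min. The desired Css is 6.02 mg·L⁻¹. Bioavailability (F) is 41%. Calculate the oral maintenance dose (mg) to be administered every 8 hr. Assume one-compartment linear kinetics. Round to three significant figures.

CL = 158 mL/min = 158 × 0.06 = 9.480 L/h
D = CL × Css × τ / F = 9.480 × 6.02 × 8 / 0.41 = 1114 mg

1110 mg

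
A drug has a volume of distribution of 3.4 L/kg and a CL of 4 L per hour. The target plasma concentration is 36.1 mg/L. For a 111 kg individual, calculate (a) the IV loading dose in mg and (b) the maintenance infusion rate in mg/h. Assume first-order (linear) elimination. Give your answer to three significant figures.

Vd(total) = 111 kg × 3.4 L/kg = 377.4 L
LD = Vd · C_target = 377.4 × 36.1 = 13620 mg
Infusion rate = 4.000 L/h × 36.1 mg/L = 144.4 mg/h

(a) 13600 mg; (b) 144 mg/h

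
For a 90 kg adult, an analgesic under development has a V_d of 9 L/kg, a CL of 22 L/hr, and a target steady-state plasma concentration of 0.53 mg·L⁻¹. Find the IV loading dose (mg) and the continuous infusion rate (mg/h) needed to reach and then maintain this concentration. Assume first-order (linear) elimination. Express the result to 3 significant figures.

(a) 429 mg; (b) 11.7 mg/h

Total Vd = 9 × 90 = 810.0 L
Loading: fill Vd to C_target → 810.0 L × 0.53 mg/L = 429.3 mg
Maintenance: replace elimination → rate = CL × Css = 22.00 × 0.53 = 11.66 mg/h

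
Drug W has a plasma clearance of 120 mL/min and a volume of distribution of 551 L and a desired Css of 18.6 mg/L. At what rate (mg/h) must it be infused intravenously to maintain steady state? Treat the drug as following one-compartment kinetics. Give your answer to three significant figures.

134 mg/h

CL = 120 mL/min = 120 × 0.06 = 7.200 L/h
Maintenance depends on clearance, not Vd — rate in must match rate out.
R₀ = 7.200 × 18.6 = 133.9 mg/h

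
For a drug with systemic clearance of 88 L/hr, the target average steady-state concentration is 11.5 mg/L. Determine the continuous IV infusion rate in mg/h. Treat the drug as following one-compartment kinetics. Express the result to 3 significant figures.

1010 mg/h

At steady state, infusion rate equals elimination rate: rate in = CL × Css.
Infusion rate = CL · Css = 88.00 L/h × 11.5 mg/L = 1012 mg/h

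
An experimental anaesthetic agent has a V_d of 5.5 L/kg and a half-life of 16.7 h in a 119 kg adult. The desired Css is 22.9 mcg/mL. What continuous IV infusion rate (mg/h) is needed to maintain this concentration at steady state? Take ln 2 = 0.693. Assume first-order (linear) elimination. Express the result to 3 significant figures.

622 mg/h

Vd(total) = 119 kg × 5.5 L/kg = 654.5 L
CL = ln 2 · Vd / t½ = 0.693 × 654.5 / 16.7 = 27.16 L/h
Infusion rate = CL × Css = 27.16 × 22.9 = 622.0 mg/h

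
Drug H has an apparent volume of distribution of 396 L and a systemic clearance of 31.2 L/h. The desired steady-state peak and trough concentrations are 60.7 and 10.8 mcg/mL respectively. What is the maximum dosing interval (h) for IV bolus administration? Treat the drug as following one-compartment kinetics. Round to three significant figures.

21.9 h

k = CL / Vd = 31.20 / 396.0 = 0.07879 h⁻¹
Between IV bolus doses, concentration decays as C = C₀·e^(−kτ), so C_peak/C_trough = e^(kτ).
τ_max = ln(C_peak/C_trough) / k = ln(60.7/10.8) / 0.07879 = 1.726 / 0.07879 = 21.91 h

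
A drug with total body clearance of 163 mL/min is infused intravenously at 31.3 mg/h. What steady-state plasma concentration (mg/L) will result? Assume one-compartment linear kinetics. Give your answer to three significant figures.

CL = 163 mL/min × 60/1000 = 9.780 L/h
Css = rate / CL = 31.3 / 9.780 = 3.200 mg/L

3.20 mg/L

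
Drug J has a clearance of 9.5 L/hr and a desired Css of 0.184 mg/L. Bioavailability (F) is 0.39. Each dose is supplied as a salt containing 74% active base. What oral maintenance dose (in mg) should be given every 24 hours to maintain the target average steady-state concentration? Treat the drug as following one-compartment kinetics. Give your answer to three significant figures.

145 mg

D = CL × Css × τ / F / S = 9.500 × 0.184 × 24 / 0.39 / 0.74 = 145.4 mg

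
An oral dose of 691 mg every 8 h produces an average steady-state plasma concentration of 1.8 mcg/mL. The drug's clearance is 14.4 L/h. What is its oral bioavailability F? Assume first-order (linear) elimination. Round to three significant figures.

0.300

F·D/τ = CL·Css at steady state → F = CL·Css·τ / D.
F = 14.4 × 1.8 × 8 / 691 = 0.300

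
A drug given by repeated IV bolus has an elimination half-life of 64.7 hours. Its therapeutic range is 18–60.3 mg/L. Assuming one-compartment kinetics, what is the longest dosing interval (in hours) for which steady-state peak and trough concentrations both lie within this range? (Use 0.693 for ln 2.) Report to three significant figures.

k = 0.693 / t½ = 0.693 / 64.7 = 0.01071 h⁻¹
Between IV bolus doses, concentration decays as C = C₀·e^(−kτ), so C_peak/C_trough = e^(kτ).
τ_max = ln(C_peak/C_trough) / k = ln(60.3/18) / 0.01071 = 1.209 / 0.01071 = 112.9 h

113 h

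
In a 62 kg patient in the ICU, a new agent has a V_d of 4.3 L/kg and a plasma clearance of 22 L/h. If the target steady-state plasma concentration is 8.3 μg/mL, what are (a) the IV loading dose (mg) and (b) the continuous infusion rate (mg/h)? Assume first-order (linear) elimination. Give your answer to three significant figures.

Vd = 4.3 L/kg × 62 kg = 266.6 L
Loading: fill Vd to C_target → 266.6 L × 8.3 mg/L = 2213 mg
Maintenance: replace elimination → rate = CL × Css = 22.00 × 8.3 = 182.6 mg/h

(a) 2210 mg; (b) 183 mg/h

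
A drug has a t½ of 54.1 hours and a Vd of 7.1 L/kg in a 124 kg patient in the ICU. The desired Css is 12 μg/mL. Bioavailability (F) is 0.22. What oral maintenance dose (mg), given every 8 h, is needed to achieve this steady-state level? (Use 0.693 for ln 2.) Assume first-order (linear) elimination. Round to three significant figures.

4920 mg

Vd = 7.1 L/kg × 124 kg = 880.4 L
CL = ln 2 · Vd / t½ = 0.693 × 880.4 / 54.1 = 11.28 L/h
D = CL × Css × τ / F = 11.28 × 12 × 8 / 0.22 = 4922 mg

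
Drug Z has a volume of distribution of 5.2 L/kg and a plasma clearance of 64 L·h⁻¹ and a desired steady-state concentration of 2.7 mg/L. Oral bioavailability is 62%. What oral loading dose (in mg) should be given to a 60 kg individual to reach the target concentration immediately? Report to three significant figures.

Total Vd = 5.2 × 60 = 312.0 L
The loading dose fills Vd to the target concentration; clearance is irrelevant here.
LD = Vd × C / F = 312.0 × 2.700 / 0.62 = 1359 mg

1360 mg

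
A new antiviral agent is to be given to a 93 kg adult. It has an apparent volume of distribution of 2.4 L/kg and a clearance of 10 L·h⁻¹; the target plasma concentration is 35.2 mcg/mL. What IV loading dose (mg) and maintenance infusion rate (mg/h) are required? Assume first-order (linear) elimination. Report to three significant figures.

Total Vd = 2.4 × 93 = 223.2 L
LD = Vd · C_target = 223.2 × 35.2 = 7857 mg
Infusion rate = 10.00 L/h × 35.2 mg/L = 352.0 mg/h

(a) 7860 mg; (b) 352 mg/h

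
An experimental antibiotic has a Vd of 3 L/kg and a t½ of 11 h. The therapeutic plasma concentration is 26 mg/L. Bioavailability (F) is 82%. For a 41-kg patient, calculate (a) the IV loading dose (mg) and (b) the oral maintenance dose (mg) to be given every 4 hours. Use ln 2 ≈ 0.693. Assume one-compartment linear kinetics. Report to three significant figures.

Vd(total) = 41 kg × 3 L/kg = 123.0 L
LD = Vd × C = 123.0 × 26 = 3198 mg
CL = 0.693 × Vd / t½ = 0.693 × 123.0 / 11 = 7.749 L/h
D = CL × Css × τ / F = 7.749 × 26 × 4 / 0.82 = 982.8 mg

(a) 3200 mg; (b) 983 mg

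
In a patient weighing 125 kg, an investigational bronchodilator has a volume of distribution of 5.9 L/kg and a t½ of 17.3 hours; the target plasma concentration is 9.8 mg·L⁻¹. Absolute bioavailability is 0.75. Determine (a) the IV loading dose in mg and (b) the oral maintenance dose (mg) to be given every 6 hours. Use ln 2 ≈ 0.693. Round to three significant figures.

(a) 7230 mg; (b) 2320 mg

Vd = 5.9 L/kg × 125 kg = 737.5 L
LD = Vd × C = 737.5 × 9.8 = 7228 mg
CL = 0.693 × Vd / t½ = 0.693 × 737.5 / 17.3 = 29.54 L/h
D = CL × Css × τ / F = 29.54 × 9.8 × 6 / 0.75 = 2316 mg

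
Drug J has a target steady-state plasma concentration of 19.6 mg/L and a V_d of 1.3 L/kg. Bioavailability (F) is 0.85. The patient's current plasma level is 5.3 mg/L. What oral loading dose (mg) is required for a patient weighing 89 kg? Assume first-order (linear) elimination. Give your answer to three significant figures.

Vd = 1.3 L/kg × 89 kg = 115.7 L
The loading dose fills Vd to the target concentration.
Concentration deficit ΔC = 19.6 − 5.3 = 14.30 mg/L
LD = Vd × ΔC / F = 115.7 × 14.30 / 0.85 = 1946 mg

1950 mg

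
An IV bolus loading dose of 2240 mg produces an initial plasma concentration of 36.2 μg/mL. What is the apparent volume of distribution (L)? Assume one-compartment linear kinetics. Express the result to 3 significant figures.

Immediately after an IV bolus, C₀ = Dose / Vd, so Vd = Dose / C₀.
Vd = 2240 / 36.2 = 61.88 L

61.9 L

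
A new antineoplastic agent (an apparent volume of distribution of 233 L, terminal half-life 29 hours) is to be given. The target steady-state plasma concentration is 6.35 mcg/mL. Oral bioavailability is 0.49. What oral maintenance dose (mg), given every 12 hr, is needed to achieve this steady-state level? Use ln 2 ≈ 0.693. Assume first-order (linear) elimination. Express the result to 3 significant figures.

CL = 0.693 × Vd / t½ = 0.693 × 233.0 / 29 = 5.568 L/h
D = CL × Css × τ / F = 5.568 × 6.35 × 12 / 0.49 = 865.9 mg

866 mg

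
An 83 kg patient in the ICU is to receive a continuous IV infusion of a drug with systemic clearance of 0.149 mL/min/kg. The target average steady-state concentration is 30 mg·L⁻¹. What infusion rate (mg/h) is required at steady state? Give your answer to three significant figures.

CL = 0.149 mL/min/kg × 83 kg = 12.37 mL/min = 12.37 × 60/1000 = 0.7422 L/h
R₀ = 0.7422 × 30 = 22.27 mg/h

22.3 mg/h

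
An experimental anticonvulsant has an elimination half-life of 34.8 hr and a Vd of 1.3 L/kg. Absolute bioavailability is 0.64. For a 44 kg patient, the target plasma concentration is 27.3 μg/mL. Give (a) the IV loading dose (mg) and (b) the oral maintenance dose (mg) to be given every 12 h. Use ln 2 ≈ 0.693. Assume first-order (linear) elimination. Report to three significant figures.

Vd(total) = 44 kg × 1.3 L/kg = 57.20 L
LD = Vd × C = 57.20 × 27.3 = 1562 mg
CL = 0.693 × Vd / t½ = 0.693 × 57.20 / 34.8 = 1.139 L/h
D = CL × Css × τ / F = 1.139 × 27.3 × 12 / 0.64 = 583.0 mg

(a) 1560 mg; (b) 583 mg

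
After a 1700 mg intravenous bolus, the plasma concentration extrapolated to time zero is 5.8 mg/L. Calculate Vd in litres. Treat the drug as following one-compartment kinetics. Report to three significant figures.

Immediately after an IV bolus, C₀ = Dose / Vd, so Vd = Dose / C₀.
Vd = 1700 / 5.8 = 293.1 L

293 L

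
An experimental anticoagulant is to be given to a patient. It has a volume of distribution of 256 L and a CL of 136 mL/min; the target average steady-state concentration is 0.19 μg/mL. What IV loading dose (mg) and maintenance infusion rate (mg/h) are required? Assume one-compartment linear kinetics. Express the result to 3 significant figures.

LD = Vd · C_target = 256.0 × 0.19 = 48.64 mg
CL = 136 mL/min × 60/1000 = 8.160 L/h
Infusion rate = 8.160 L/h × 0.19 mg/L = 1.550 mg/h

(a) 48.6 mg; (b) 1.55 mg/h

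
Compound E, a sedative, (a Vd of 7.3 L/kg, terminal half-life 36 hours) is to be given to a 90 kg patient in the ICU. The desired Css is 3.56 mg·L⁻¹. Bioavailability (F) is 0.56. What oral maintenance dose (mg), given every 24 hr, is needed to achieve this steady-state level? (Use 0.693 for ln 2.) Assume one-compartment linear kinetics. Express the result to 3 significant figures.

1930 mg

Vd(total) = 90 kg × 7.3 L/kg = 657.0 L
CL = 0.693 × Vd / t½ = 0.693 × 657.0 / 36 = 12.65 L/h
D = CL × Css × τ / F = 12.65 × 3.56 × 24 / 0.56 = 1930 mg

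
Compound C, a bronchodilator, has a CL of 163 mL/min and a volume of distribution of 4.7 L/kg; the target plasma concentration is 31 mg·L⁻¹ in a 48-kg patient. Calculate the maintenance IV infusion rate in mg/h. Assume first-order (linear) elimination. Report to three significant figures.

Convert clearance: 163 mL/min × 60 min/h ÷ 1000 mL/L = 9.780 L/h
Maintenance depends on clearance, not Vd — rate in must match rate out.
Rate = CL × Css = 9.780 × 31 = 303.2 mg/h

303 mg/h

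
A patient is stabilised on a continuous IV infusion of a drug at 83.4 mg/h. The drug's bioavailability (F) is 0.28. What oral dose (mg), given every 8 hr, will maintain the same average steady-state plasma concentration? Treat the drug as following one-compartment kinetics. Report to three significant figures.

To maintain the same Css, the systemic dosing rate must be unchanged: F·D/τ = infusion rate.
D = rate × τ / F = 83.4 × 8 / 0.28 = 2383 mg

2380 mg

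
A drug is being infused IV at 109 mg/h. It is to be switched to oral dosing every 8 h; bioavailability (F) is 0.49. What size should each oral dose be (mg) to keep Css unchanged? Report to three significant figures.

1780 mg

To maintain the same Css, the systemic dosing rate must be unchanged: F·D/τ = infusion rate.
D = rate × τ / F = 109 × 8 / 0.49 = 1780 mg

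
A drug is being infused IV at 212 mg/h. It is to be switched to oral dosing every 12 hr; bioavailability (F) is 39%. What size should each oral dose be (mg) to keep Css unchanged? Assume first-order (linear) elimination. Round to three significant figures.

6520 mg

To maintain the same Css, the systemic dosing rate must be unchanged: F·D/τ = infusion rate.
D = rate × τ / F = 212 × 12 / 0.39 = 6523 mg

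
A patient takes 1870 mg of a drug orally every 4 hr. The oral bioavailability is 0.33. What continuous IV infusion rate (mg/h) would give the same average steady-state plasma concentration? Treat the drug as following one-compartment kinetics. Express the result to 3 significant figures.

Equivalent systemic input: infusion rate = F·D/τ.
Rate = 0.33 × 1870 / 4 = 154.3 mg/h

154 mg/h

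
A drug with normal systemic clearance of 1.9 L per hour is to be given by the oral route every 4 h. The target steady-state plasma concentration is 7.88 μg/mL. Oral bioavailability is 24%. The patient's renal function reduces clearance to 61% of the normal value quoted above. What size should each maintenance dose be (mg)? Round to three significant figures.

152 mg

Patient clearance = 0.61 × 1.900 = 1.159 L/h
D = CL × Css × τ / F = 1.159 × 7.88 × 4 / 0.24 = 152.2 mg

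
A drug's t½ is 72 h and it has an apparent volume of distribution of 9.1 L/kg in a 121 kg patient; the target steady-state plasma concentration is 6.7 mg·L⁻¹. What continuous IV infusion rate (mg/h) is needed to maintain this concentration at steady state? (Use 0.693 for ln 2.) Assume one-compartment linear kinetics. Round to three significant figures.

Vd = 9.1 L/kg × 121 kg = 1101 L
CL = 0.693 × Vd / t½ = 0.693 × 1101 / 72 = 10.60 L/h
Infusion rate = CL × Css = 10.60 × 6.7 = 71.02 mg/h

71.0 mg/h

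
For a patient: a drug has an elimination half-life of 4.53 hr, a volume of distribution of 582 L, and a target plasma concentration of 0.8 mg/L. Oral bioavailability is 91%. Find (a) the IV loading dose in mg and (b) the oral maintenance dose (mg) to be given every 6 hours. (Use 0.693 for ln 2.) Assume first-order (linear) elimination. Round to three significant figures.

(a) 466 mg; (b) 470 mg

LD = Vd × C = 582.0 × 0.8 = 465.6 mg
CL = 0.693 × Vd / t½ = 0.693 × 582.0 / 4.53 = 89.03 L/h
D = CL × Css × τ / F = 89.03 × 0.8 × 6 / 0.91 = 469.6 mg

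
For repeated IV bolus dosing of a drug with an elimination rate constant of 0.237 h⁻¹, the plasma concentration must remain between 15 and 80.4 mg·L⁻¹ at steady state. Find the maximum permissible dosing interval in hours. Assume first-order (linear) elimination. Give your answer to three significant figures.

7.08 h

Between IV bolus doses, concentration decays as C = C₀·e^(−kτ), so C_peak/C_trough = e^(kτ).
τ_max = ln(C_peak/C_trough) / k = ln(80.4/15) / 0.2370 = 1.679 / 0.2370 = 7.084 h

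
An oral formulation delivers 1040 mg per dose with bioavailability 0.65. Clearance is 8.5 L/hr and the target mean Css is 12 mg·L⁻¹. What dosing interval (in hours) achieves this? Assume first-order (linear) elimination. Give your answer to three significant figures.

F·D/τ = CL·Css → τ = F·D / (CL·Css).
τ = 0.65 × 1040 / (8.5 × 12) = 6.627 h

6.63 h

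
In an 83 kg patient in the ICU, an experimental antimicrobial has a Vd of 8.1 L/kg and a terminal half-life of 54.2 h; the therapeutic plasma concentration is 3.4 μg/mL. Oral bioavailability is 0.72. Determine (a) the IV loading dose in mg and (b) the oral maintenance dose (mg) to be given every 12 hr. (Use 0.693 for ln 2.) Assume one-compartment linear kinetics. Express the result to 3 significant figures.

Vd(total) = 83 kg × 8.1 L/kg = 672.3 L
LD = Vd × C = 672.3 × 3.4 = 2286 mg
CL = 0.693 × Vd / t½ = 0.693 × 672.3 / 54.2 = 8.596 L/h
D = CL × Css × τ / F = 8.596 × 3.4 × 12 / 0.72 = 487.1 mg

(a) 2290 mg; (b) 487 mg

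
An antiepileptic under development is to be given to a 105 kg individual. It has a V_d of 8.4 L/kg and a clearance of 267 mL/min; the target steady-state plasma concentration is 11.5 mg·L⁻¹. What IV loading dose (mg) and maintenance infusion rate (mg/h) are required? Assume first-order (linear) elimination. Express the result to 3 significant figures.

(a) 10100 mg; (b) 184 mg/h

Vd = 8.4 L/kg × 105 kg = 882.0 L
Loading dose = Vd × C = 882.0 × 11.5 = 10140 mg
Convert clearance: 267 mL/min × 60 min/h ÷ 1000 mL/L = 16.02 L/h
Maintenance: replace elimination → rate = CL × Css = 16.02 × 11.5 = 184.2 mg/h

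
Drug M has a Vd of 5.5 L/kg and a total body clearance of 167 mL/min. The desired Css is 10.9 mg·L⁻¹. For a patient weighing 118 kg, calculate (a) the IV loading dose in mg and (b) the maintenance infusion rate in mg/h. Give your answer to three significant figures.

Vd(total) = 118 kg × 5.5 L/kg = 649.0 L
Loading dose = Vd × C = 649.0 × 10.9 = 7074 mg
CL = 167 mL/min × 60/1000 = 10.02 L/h
Maintenance: replace elimination → rate = CL × Css = 10.02 × 10.9 = 109.2 mg/h

(a) 7070 mg; (b) 109 mg/h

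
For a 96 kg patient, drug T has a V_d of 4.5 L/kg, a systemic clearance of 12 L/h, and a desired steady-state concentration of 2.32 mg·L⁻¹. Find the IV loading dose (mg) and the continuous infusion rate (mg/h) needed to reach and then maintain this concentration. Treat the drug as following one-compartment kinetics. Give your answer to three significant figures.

Vd = 4.5 L/kg × 96 kg = 432.0 L
Loading: fill Vd to C_target → 432.0 L × 2.32 mg/L = 1002 mg
Maintenance: replace elimination → rate = CL × Css = 12.00 × 2.32 = 27.84 mg/h

(a) 1000 mg; (b) 27.8 mg/h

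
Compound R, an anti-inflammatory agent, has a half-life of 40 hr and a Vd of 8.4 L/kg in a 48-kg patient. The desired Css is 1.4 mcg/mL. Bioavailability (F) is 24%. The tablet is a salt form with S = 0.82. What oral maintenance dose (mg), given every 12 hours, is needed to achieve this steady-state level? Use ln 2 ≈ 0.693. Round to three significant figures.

596 mg

Vd = 8.4 L/kg × 48 kg = 403.2 L
CL = ln 2 · Vd / t½ = 0.693 × 403.2 / 40 = 6.985 L/h
D = CL × Css × τ / F / S = 6.985 × 1.4 × 12 / 0.24 / 0.82 = 596.3 mg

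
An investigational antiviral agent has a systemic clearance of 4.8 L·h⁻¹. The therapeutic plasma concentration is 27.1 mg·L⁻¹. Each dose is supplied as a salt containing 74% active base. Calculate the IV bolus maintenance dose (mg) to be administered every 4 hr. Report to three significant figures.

D = CL × Css × τ / S = 4.800 × 27.1 × 4 / 0.74 = 703.1 mg

703 mg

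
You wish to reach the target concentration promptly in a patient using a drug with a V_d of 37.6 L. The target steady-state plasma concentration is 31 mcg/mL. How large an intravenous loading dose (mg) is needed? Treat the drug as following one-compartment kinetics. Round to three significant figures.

1170 mg

LD = Vd × C = 37.60 × 31.00 = 1166 mg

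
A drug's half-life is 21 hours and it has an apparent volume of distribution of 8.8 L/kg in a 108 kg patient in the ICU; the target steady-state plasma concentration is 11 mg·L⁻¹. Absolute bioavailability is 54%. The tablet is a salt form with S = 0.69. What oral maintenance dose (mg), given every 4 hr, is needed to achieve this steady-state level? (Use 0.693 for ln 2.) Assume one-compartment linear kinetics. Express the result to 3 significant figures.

Vd(total) = 108 kg × 8.8 L/kg = 950.4 L
k = 0.693/21 = 0.03300 h⁻¹, so CL = k·Vd = 0.03300 × 950.4 = 31.36 L/h
D = CL × Css × τ / F / S = 31.36 × 11 × 4 / 0.54 / 0.69 = 3703 mg

3700 mg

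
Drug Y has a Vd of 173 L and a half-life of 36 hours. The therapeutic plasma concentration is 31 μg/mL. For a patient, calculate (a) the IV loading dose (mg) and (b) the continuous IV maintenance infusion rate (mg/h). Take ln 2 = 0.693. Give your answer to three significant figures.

(a) 5360 mg; (b) 103 mg/h

LD = Vd × C = 173.0 × 31 = 5363 mg
CL = 0.693 × Vd / t½ = 0.693 × 173.0 / 36 = 3.330 L/h
Infusion rate = CL × Css = 3.330 × 31 = 103.2 mg/h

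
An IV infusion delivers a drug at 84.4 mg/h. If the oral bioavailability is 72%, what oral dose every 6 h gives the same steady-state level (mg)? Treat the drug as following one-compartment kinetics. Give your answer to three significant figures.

703 mg

To maintain the same Css, the systemic dosing rate must be unchanged: F·D/τ = infusion rate.
D = rate × τ / F = 84.4 × 6 / 0.72 = 703.3 mg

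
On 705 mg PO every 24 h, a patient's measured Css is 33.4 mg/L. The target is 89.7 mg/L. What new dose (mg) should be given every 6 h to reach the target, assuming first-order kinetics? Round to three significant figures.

473 mg

For first-order elimination, Css ∝ F·D/(CL·τ); F and CL are unchanged, so Css ∝ D/τ.
D₂ = D₁ × (Css,target / Css,current) × (τ₂/τ₁) = 705 × (89.7/33.4) × (6/24) = 473.3 mg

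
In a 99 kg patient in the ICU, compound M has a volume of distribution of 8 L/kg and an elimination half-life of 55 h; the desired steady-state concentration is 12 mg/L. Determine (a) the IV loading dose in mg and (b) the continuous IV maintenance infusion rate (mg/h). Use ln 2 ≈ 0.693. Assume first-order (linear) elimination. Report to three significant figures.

Vd = 8 L/kg × 99 kg = 792.0 L
LD = Vd × C = 792.0 × 12 = 9504 mg
CL = 0.693 × Vd / t½ = 0.693 × 792.0 / 55 = 9.979 L/h
Infusion rate = CL × Css = 9.979 × 12 = 119.7 mg/h

(a) 9500 mg; (b) 120 mg/h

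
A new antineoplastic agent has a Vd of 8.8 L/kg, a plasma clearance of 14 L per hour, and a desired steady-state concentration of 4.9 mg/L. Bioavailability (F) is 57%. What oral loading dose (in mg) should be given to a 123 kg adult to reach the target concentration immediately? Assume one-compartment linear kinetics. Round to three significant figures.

9300 mg

Vd(total) = 123 kg × 8.8 L/kg = 1082 L
LD = Vd × C / F = 1082 × 4.900 / 0.57 = 9301 mg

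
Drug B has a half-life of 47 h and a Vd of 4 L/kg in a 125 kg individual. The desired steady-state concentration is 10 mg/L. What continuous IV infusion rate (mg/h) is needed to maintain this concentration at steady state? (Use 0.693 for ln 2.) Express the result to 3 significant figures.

Vd(total) = 125 kg × 4 L/kg = 500.0 L
k = 0.693/47 = 0.01474 h⁻¹, so CL = k·Vd = 0.01474 × 500.0 = 7.370 L/h
Infusion rate = CL × Css = 7.370 × 10 = 73.70 mg/h

73.7 mg/h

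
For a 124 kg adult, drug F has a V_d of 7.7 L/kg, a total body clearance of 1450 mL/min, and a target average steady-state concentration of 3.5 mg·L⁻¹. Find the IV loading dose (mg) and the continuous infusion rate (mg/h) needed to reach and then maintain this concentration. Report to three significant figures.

(a) 3340 mg; (b) 305 mg/h

Vd(total) = 124 kg × 7.7 L/kg = 954.8 L
Loading: fill Vd to C_target → 954.8 L × 3.5 mg/L = 3342 mg
CL = 1450 mL/min = 1450 × 0.06 = 87.00 L/h
Infusion rate = 87.00 L/h × 3.5 mg/L = 304.5 mg/h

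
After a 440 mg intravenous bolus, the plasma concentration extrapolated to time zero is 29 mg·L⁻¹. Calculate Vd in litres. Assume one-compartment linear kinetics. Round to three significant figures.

Immediately after an IV bolus, C₀ = Dose / Vd, so Vd = Dose / C₀.
Vd = 440 / 29 = 15.17 L

15.2 L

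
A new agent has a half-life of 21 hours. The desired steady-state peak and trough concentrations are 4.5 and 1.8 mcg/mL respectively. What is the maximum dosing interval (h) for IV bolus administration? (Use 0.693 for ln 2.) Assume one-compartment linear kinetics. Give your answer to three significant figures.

k = 0.693 / t½ = 0.693 / 21 = 0.03300 h⁻¹
Between IV bolus doses, concentration decays as C = C₀·e^(−kτ), so C_peak/C_trough = e^(kτ).
τ_max = ln(C_peak/C_trough) / k = ln(4.5/1.8) / 0.03300 = 0.9163 / 0.03300 = 27.77 h

27.8 h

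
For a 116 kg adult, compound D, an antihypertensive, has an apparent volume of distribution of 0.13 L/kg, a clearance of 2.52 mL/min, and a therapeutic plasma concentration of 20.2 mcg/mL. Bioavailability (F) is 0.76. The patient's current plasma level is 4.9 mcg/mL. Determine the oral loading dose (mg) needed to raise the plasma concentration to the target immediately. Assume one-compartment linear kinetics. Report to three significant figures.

Total Vd = 0.13 × 116 = 15.08 L
The loading dose fills Vd to the target concentration; clearance is irrelevant here.
Concentration deficit ΔC = 20.2 − 4.9 = 15.30 mg/L
LD = Vd × ΔC / F = 15.08 × 15.30 / 0.76 = 303.6 mg

304 mg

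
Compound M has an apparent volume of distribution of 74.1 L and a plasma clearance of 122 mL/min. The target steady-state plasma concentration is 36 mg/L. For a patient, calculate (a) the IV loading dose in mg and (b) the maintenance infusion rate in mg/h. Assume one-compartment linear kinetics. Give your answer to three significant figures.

(a) 2670 mg; (b) 264 mg/h

Loading dose = Vd × C = 74.10 × 36 = 2668 mg
CL = 122 mL/min = 122 × 0.06 = 7.320 L/h
Infusion rate = 7.320 L/h × 36 mg/L = 263.5 mg/h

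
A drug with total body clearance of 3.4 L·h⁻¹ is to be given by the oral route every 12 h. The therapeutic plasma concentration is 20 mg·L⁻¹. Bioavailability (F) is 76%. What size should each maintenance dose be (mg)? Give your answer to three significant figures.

1070 mg

At steady state, dose per interval replaces the amount cleared in that interval: F·D/τ = CL·Css.
D = CL × Css × τ / F = 3.400 × 20 × 12 / 0.76 = 1074 mg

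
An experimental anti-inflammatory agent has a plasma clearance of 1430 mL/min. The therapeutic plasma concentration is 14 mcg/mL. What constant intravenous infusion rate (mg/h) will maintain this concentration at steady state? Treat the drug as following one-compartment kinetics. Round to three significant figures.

Convert clearance: 1430 mL/min × 60 min/h ÷ 1000 mL/L = 85.80 L/h
R₀ = 85.80 × 14 = 1201 mg/h

1200 mg/h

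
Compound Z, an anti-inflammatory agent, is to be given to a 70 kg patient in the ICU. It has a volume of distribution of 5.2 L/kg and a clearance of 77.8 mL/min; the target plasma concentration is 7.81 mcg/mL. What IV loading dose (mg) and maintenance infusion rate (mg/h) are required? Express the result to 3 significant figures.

Total Vd = 5.2 × 70 = 364.0 L
LD = Vd · C_target = 364.0 × 7.81 = 2843 mg
Convert clearance: 77.8 mL/min × 60 min/h ÷ 1000 mL/L = 4.668 L/h
Infusion rate = 4.668 L/h × 7.81 mg/L = 36.46 mg/h

(a) 2840 mg; (b) 36.5 mg/h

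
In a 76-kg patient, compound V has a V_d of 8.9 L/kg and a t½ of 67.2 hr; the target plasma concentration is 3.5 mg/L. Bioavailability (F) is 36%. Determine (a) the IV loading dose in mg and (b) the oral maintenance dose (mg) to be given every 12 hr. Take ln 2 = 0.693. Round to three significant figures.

Vd(total) = 76 kg × 8.9 L/kg = 676.4 L
LD = Vd × C = 676.4 × 3.5 = 2367 mg
CL = 0.693 × Vd / t½ = 0.693 × 676.4 / 67.2 = 6.975 L/h
D = CL × Css × τ / F = 6.975 × 3.5 × 12 / 0.36 = 813.8 mg

(a) 2370 mg; (b) 814 mg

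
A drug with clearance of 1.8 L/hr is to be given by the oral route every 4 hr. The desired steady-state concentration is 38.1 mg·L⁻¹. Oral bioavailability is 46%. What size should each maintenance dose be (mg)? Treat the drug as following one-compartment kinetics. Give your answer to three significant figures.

D = CL × Css × τ / F = 1.800 × 38.1 × 4 / 0.46 = 596.3 mg

596 mg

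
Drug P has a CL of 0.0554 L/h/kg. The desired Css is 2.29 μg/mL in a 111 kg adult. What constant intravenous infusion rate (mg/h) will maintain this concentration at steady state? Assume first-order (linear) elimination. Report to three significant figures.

CL = 0.0554 L/h/kg × 111 kg = 6.149 L/h
Infusion rate = CL · Css = 6.149 L/h × 2.29 mg/L = 14.08 mg/h

14.1 mg/h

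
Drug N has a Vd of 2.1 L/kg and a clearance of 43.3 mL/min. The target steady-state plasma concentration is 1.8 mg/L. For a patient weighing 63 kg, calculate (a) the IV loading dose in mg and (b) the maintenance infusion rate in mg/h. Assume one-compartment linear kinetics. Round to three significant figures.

Total Vd = 2.1 × 63 = 132.3 L
Loading dose = Vd × C = 132.3 × 1.8 = 238.1 mg
CL = 43.3 mL/min = 43.3 × 0.06 = 2.598 L/h
Maintenance infusion rate = CL × Css = 2.598 × 1.8 = 4.676 mg/h

(a) 238 mg; (b) 4.68 mg/h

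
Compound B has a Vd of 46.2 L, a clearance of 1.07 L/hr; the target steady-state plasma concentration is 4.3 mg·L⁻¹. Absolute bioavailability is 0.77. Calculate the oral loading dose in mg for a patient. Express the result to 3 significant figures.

258 mg

The loading dose fills Vd to the target concentration; clearance is irrelevant here.
LD = Vd × C / F = 46.20 × 4.300 / 0.77 = 258.0 mg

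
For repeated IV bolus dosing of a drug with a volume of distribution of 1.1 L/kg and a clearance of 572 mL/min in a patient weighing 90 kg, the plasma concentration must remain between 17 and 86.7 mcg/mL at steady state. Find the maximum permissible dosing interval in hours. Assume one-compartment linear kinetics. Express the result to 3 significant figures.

Vd = 1.1 L/kg × 90 kg = 99.00 L
CL = 572 mL/min × 60/1000 = 34.32 L/h
k = CL / Vd = 34.32 / 99.00 = 0.3467 h⁻¹
Between IV bolus doses, concentration decays as C = C₀·e^(−kτ), so C_peak/C_trough = e^(kτ).
τ_max = ln(C_peak/C_trough) / k = ln(86.7/17) / 0.3467 = 1.629 / 0.3467 = 4.699 h

4.70 h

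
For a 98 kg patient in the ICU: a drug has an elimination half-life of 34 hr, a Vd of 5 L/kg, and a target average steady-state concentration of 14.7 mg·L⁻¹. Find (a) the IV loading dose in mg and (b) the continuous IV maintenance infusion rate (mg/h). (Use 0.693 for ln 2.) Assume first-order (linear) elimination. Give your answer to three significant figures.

Vd(total) = 98 kg × 5 L/kg = 490.0 L
LD = Vd × C = 490.0 × 14.7 = 7203 mg
CL = 0.693 × Vd / t½ = 0.693 × 490.0 / 34 = 9.987 L/h
Infusion rate = CL × Css = 9.987 × 14.7 = 146.8 mg/h

(a) 7200 mg; (b) 147 mg/h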